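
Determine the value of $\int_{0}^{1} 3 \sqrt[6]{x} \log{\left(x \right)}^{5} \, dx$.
$- \frac{16796160}{117649}$

Start from the elementary integral
$$J(a) = \int_{0}^{1} 3 x^{a} \, dx = \frac{3}{a + 1}.$$

Differentiating under the integral sign brings down a factor of $\ln x$:
$$\frac{dJ}{da} = \int_{0}^{1} 3 x^{a} \log{\left(x \right)} \, dx = - \frac{3}{\left(a + 1\right)^{2}}.$$

Repeating $5$ times in total — each differentiation brings down another $\ln x$ — gives
$$\frac{d^{5}J}{da^{5}} = \int_{0}^{1} 3 x^{a} \log{\left(x \right)}^{5} \, dx = - \frac{360}{\left(a + 1\right)^{6}},$$
and the integrand here is exactly the target integrand, so $I = - \frac{360}{\left(a + 1\right)^{6}}$.

Setting $a = \frac{1}{6}$:
$$I = - \frac{16796160}{117649}.$$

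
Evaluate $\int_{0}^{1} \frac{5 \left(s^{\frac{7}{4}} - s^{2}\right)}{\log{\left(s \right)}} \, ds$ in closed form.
$\log{\left(\frac{161051}{248832} \right)}$

Introduce a parameter $a$ in the exponent: let $I(a) = \int_{0}^{1} \frac{5 \left(- s^{2} + s^{a}\right)}{\log{\left(s \right)}} \, ds$.

Since $\dfrac{\partial}{\partial a}\,s^{a} = s^{a} \ln s$, the $\ln s$ in the denominator cancels and
$$\frac{dI}{da} = \int_{0}^{1} 5 s^{a} \, ds = 5 \left[\frac{s^{a+1}}{a+1}\right]_0^1 = \frac{5}{a + 1}.$$

Integrating with respect to $a$ gives $I(a) = \log{\left(\frac{\left(a + 1\right)^{5}}{243} \right)} + C$.

At $a = 2$ the integrand is identically $0$, so $I(2) = 0$. The closed form gives $0$, hence $C = 0$.

Setting $a = \frac{7}{4}$:
$$I = \log{\left(\frac{161051}{248832} \right)}.$$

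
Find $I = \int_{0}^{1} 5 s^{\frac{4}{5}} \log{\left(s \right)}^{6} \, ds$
$\frac{31250000}{531441}$

Start from the elementary integral
$$J(a) = \int_{0}^{1} 5 s^{a} \, ds = \frac{5}{a + 1}.$$

Differentiating under the integral sign brings down a factor of $\ln s$:
$$\frac{dJ}{da} = \int_{0}^{1} 5 s^{a} \log{\left(s \right)} \, ds = - \frac{5}{\left(a + 1\right)^{2}}.$$

Repeating $6$ times in total — each differentiation brings down another $\ln s$ — gives
$$\frac{d^{6}J}{da^{6}} = \int_{0}^{1} 5 s^{a} \log{\left(s \right)}^{6} \, ds = \frac{3600}{\left(a + 1\right)^{7}},$$
and the integrand here is exactly the target integrand, so $I = \frac{3600}{\left(a + 1\right)^{7}}$.

Setting $a = \frac{4}{5}$:
$$I = \frac{31250000}{531441}.$$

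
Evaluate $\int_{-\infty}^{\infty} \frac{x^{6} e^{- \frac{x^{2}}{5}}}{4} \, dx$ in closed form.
$\frac{1875 \sqrt{5} \sqrt{\pi}}{32}$

Start from the elementary integral
$$J(a) = \int_{-\infty}^{\infty} \frac{e^{- a x^{2}}}{4} \, dx = \frac{\sqrt{\pi}}{4 \sqrt{a}}.$$

Differentiating under the integral sign brings down a factor of $(-x^2)$:
$$\frac{dJ}{da} = \int_{-\infty}^{\infty} - \frac{x^{2} e^{- a x^{2}}}{4} \, dx = - \frac{\sqrt{\pi}}{8 a^{\frac{3}{2}}}.$$

Repeating $3$ times in total — each differentiation brings down another $(-x^2)$ — gives
$$\frac{d^{3}J}{da^{3}} = \int_{-\infty}^{\infty} - \frac{x^{6} e^{- a x^{2}}}{4} \, dx = - \frac{15 \sqrt{\pi}}{32 a^{\frac{7}{2}}},$$
and the integrand here is $(-1)^{3}$ times the target integrand, so $I = (-1)^{3}\,\frac{d^{3}J}{da^{3}} = \frac{15 \sqrt{\pi}}{32 a^{\frac{7}{2}}}$.

Setting $a = \frac{1}{5}$:
$$I = \frac{1875 \sqrt{5} \sqrt{\pi}}{32}.$$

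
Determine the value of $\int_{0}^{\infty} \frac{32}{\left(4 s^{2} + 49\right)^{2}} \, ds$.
$\frac{4 \pi}{343}$

Recall the elementary integral
$$J(a) = \int_{0}^{\infty} \frac{2}{a^{2} + s^{2}} \, ds = \frac{\pi}{a}.$$

Differentiating under the integral sign with respect to $a$,
$$\frac{dJ}{da} = \int_{0}^{\infty} - \frac{4 a}{\left(a^{2} + s^{2}\right)^{2}} \, ds = - \frac{\pi}{a^{2}},$$
so $\int_{0}^{\infty} \frac{2}{\left(a^{2} + s^{2}\right)^{2}} \, ds = \frac{\pi}{2 a^{3}}$.

Setting $a = \frac{7}{2}$:
$$I = \frac{4 \pi}{343}.$$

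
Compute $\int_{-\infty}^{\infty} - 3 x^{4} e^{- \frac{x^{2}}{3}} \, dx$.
$- \frac{81 \sqrt{3} \sqrt{\pi}}{4}$

Start from the elementary integral
$$J(a) = \int_{-\infty}^{\infty} - 3 e^{- a x^{2}} \, dx = - \frac{3 \sqrt{\pi}}{\sqrt{a}}.$$

Differentiating under the integral sign brings down a factor of $(-x^2)$:
$$\frac{dJ}{da} = \int_{-\infty}^{\infty} 3 x^{2} e^{- a x^{2}} \, dx = \frac{3 \sqrt{\pi}}{2 a^{\frac{3}{2}}}.$$

Repeating twice in total — each differentiation brings down another $(-x^2)$ — gives
$$\frac{d^{2}J}{da^{2}} = \int_{-\infty}^{\infty} - 3 x^{4} e^{- a x^{2}} \, dx = - \frac{9 \sqrt{\pi}}{4 a^{\frac{5}{2}}},$$
and the integrand here is exactly the target integrand, so $I = - \frac{9 \sqrt{\pi}}{4 a^{\frac{5}{2}}}$.

Setting $a = \frac{1}{3}$:
$$I = - \frac{81 \sqrt{3} \sqrt{\pi}}{4}.$$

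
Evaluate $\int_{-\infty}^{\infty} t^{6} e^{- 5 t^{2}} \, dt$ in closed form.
$\frac{3 \sqrt{5} \sqrt{\pi}}{1000}$

Begin with the known integral
$$J(a) = \int_{-\infty}^{\infty} e^{- a t^{2}} \, dt = \frac{\sqrt{\pi}}{\sqrt{a}}.$$

Differentiating under the integral sign brings down a factor of $(-t^2)$:
$$\frac{dJ}{da} = \int_{-\infty}^{\infty} - t^{2} e^{- a t^{2}} \, dt = - \frac{\sqrt{\pi}}{2 a^{\frac{3}{2}}}.$$

Repeating $3$ times in total — each differentiation brings down another $(-t^2)$ — gives
$$\frac{d^{3}J}{da^{3}} = \int_{-\infty}^{\infty} - t^{6} e^{- a t^{2}} \, dt = - \frac{15 \sqrt{\pi}}{8 a^{\frac{7}{2}}},$$
and the integrand here is $(-1)^{3}$ times the target integrand, so $I = (-1)^{3}\,\frac{d^{3}J}{da^{3}} = \frac{15 \sqrt{\pi}}{8 a^{\frac{7}{2}}}$.

Setting $a = 5$:
$$I = \frac{3 \sqrt{5} \sqrt{\pi}}{1000}.$$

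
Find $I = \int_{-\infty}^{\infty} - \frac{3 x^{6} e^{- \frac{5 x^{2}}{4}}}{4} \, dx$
$- \frac{36 \sqrt{5} \sqrt{\pi}}{125}$

Consider the simpler parametrised integral
$$J(a) = \int_{-\infty}^{\infty} - \frac{3 e^{- a x^{2}}}{4} \, dx = - \frac{3 \sqrt{\pi}}{4 \sqrt{a}}.$$

Differentiating under the integral sign brings down a factor of $(-x^2)$:
$$\frac{dJ}{da} = \int_{-\infty}^{\infty} \frac{3 x^{2} e^{- a x^{2}}}{4} \, dx = \frac{3 \sqrt{\pi}}{8 a^{\frac{3}{2}}}.$$

Repeating $3$ times in total — each differentiation brings down another $(-x^2)$ — gives
$$\frac{d^{3}J}{da^{3}} = \int_{-\infty}^{\infty} \frac{3 x^{6} e^{- a x^{2}}}{4} \, dx = \frac{45 \sqrt{\pi}}{32 a^{\frac{7}{2}}},$$
and the integrand here is $(-1)^{3}$ times the target integrand, so $I = (-1)^{3}\,\frac{d^{3}J}{da^{3}} = - \frac{45 \sqrt{\pi}}{32 a^{\frac{7}{2}}}$.

Setting $a = \frac{5}{4}$:
$$I = - \frac{36 \sqrt{5} \sqrt{\pi}}{125}.$$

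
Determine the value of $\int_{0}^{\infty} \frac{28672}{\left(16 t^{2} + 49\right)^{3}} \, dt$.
$\frac{192 \pi}{2401}$

Begin with the known result
$$J(a) = \int_{0}^{\infty} \frac{7}{a^{2} + t^{2}} \, dt = \frac{7 \pi}{2 a}.$$

Differentiating under the integral sign with respect to $a$,
$$\frac{dJ}{da} = \int_{0}^{\infty} - \frac{14 a}{\left(a^{2} + t^{2}\right)^{2}} \, dt = - \frac{7 \pi}{2 a^{2}},$$
so $\int_{0}^{\infty} \frac{7}{\left(a^{2} + t^{2}\right)^{2}} \, dt = \frac{7 \pi}{4 a^{3}}$.

Repeating — each differentiation of $1/(t^2+a^2)^j$ produces $-2ja/(t^2+a^2)^{j+1}$ — and dividing through by $-2ja$ at each step yields, after $2$ differentiations in total,
$$\int_{0}^{\infty} \frac{7}{\left(a^{2} + t^{2}\right)^{3}} \, dt = \frac{21 \pi}{16 a^{5}}.$$

Setting $a = \frac{7}{4}$:
$$I = \frac{192 \pi}{2401}.$$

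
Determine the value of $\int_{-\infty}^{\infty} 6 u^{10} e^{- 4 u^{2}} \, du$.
$\frac{2835 \sqrt{\pi}}{32768}$

Begin with the known integral
$$J(a) = \int_{-\infty}^{\infty} 6 e^{- a u^{2}} \, du = \frac{6 \sqrt{\pi}}{\sqrt{a}}.$$

Differentiating under the integral sign brings down a factor of $(-u^2)$:
$$\frac{dJ}{da} = \int_{-\infty}^{\infty} - 6 u^{2} e^{- a u^{2}} \, du = - \frac{3 \sqrt{\pi}}{a^{\frac{3}{2}}}.$$

Repeating $5$ times in total — each differentiation brings down another $(-u^2)$ — gives
$$\frac{d^{5}J}{da^{5}} = \int_{-\infty}^{\infty} - 6 u^{10} e^{- a u^{2}} \, du = - \frac{2835 \sqrt{\pi}}{16 a^{\frac{11}{2}}},$$
and the integrand here is $(-1)^{5}$ times the target integrand, so $I = (-1)^{5}\,\frac{d^{5}J}{da^{5}} = \frac{2835 \sqrt{\pi}}{16 a^{\frac{11}{2}}}$.

Setting $a = 4$:
$$I = \frac{2835 \sqrt{\pi}}{32768}.$$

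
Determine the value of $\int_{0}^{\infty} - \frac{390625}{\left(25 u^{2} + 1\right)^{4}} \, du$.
$- \frac{390625 \pi}{32}$

Begin with the known result
$$J(a) = \int_{0}^{\infty} - \frac{1}{a^{2} + u^{2}} \, du = - \frac{\pi}{2 a}.$$

Differentiating under the integral sign with respect to $a$,
$$\frac{dJ}{da} = \int_{0}^{\infty} \frac{2 a}{\left(a^{2} + u^{2}\right)^{2}} \, du = \frac{\pi}{2 a^{2}},$$
so $\int_{0}^{\infty} - \frac{1}{\left(a^{2} + u^{2}\right)^{2}} \, du = - \frac{\pi}{4 a^{3}}$.

Repeating — each differentiation of $1/(u^2+a^2)^j$ produces $-2ja/(u^2+a^2)^{j+1}$ — and dividing through by $-2ja$ at each step yields, after $3$ differentiations in total,
$$\int_{0}^{\infty} - \frac{1}{\left(a^{2} + u^{2}\right)^{4}} \, du = - \frac{5 \pi}{32 a^{7}}.$$

Setting $a = \frac{1}{5}$:
$$I = - \frac{390625 \pi}{32}.$$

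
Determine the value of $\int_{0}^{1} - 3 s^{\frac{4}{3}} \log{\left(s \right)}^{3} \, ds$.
$\frac{1458}{2401}$

Consider the simpler parametrised integral
$$J(a) = \int_{0}^{1} - 3 s^{a} \, ds = - \frac{3}{a + 1}.$$

Differentiating under the integral sign brings down a factor of $\ln s$:
$$\frac{dJ}{da} = \int_{0}^{1} - 3 s^{a} \log{\left(s \right)} \, ds = \frac{3}{\left(a + 1\right)^{2}}.$$

Repeating $3$ times in total — each differentiation brings down another $\ln s$ — gives
$$\frac{d^{3}J}{da^{3}} = \int_{0}^{1} - 3 s^{a} \log{\left(s \right)}^{3} \, ds = \frac{18}{\left(a + 1\right)^{4}},$$
and the integrand here is exactly the target integrand, so $I = \frac{18}{\left(a + 1\right)^{4}}$.

Setting $a = \frac{4}{3}$:
$$I = \frac{1458}{2401}.$$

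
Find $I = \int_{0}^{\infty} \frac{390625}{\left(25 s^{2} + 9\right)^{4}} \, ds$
$\frac{390625 \pi}{69984}$

Start from the standard arctangent integral
$$J(a) = \int_{0}^{\infty} \frac{1}{a^{2} + s^{2}} \, ds = \frac{\pi}{2 a}.$$

Differentiating under the integral sign with respect to $a$,
$$\frac{dJ}{da} = \int_{0}^{\infty} - \frac{2 a}{\left(a^{2} + s^{2}\right)^{2}} \, ds = - \frac{\pi}{2 a^{2}},$$
so $\int_{0}^{\infty} \frac{1}{\left(a^{2} + s^{2}\right)^{2}} \, ds = \frac{\pi}{4 a^{3}}$.

Repeating — each differentiation of $1/(s^2+a^2)^j$ produces $-2ja/(s^2+a^2)^{j+1}$ — and dividing through by $-2ja$ at each step yields, after $3$ differentiations in total,
$$\int_{0}^{\infty} \frac{1}{\left(a^{2} + s^{2}\right)^{4}} \, ds = \frac{5 \pi}{32 a^{7}}.$$

Setting $a = \frac{3}{5}$:
$$I = \frac{390625 \pi}{69984}.$$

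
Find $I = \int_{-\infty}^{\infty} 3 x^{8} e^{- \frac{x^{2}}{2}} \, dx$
$315 \sqrt{2} \sqrt{\pi}$

Consider the simpler parametrised integral
$$J(a) = \int_{-\infty}^{\infty} 3 e^{- a x^{2}} \, dx = \frac{3 \sqrt{\pi}}{\sqrt{a}}.$$

Differentiating under the integral sign brings down a factor of $(-x^2)$:
$$\frac{dJ}{da} = \int_{-\infty}^{\infty} - 3 x^{2} e^{- a x^{2}} \, dx = - \frac{3 \sqrt{\pi}}{2 a^{\frac{3}{2}}}.$$

Repeating $4$ times in total — each differentiation brings down another $(-x^2)$ — gives
$$\frac{d^{4}J}{da^{4}} = \int_{-\infty}^{\infty} 3 x^{8} e^{- a x^{2}} \, dx = \frac{315 \sqrt{\pi}}{16 a^{\frac{9}{2}}},$$
and the integrand here is exactly the target integrand, so $I = \frac{315 \sqrt{\pi}}{16 a^{\frac{9}{2}}}$.

Setting $a = \frac{1}{2}$:
$$I = 315 \sqrt{2} \sqrt{\pi}.$$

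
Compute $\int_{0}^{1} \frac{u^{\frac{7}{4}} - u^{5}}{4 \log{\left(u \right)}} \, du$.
$\log{\left(\frac{\sqrt[4]{594}}{6} \right)}$

Consider the one-parameter family: let $I(a) = \int_{0}^{1} \frac{- u^{5} + u^{a}}{4 \log{\left(u \right)}} \, du$.

Since $\dfrac{\partial}{\partial a}\,u^{a} = u^{a} \ln u$, the $\ln u$ in the denominator cancels and
$$\frac{dI}{da} = \int_{0}^{1} \frac{1}{4} u^{a} \, du = \frac{1}{4} \left[\frac{u^{a+1}}{a+1}\right]_0^1 = \frac{1}{4 \left(a + 1\right)}.$$

Integrating with respect to $a$ gives $I(a) = \frac{\log{\left(a + 1 \right)}}{4} - \frac{\log{\left(6 \right)}}{4} + C$.

At $a = 5$ the integrand is identically $0$, so $I(5) = 0$. The closed form gives $0$, hence $C = 0$.

Setting $a = \frac{7}{4}$:
$$I = \log{\left(\frac{\sqrt[4]{594}}{6} \right)}.$$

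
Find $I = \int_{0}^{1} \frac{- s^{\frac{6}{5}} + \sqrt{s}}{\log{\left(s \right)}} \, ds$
$\log{\left(\frac{15}{22} \right)}$

Replace the exponent $\frac{1}{2}$ by a parameter $a$: let $I(a) = \int_{0}^{1} \frac{- s^{\frac{6}{5}} + s^{a}}{\log{\left(s \right)}} \, ds$.

Since $\dfrac{\partial}{\partial a}\,s^{a} = s^{a} \ln s$, the $\ln s$ in the denominator cancels and
$$\frac{dI}{da} = \int_{0}^{1} s^{a} \, ds = \left[\frac{s^{a+1}}{a+1}\right]_0^1 = \frac{1}{a + 1}.$$

Integrating with respect to $a$ gives $I(a) = \log{\left(\frac{5 a}{11} + \frac{5}{11} \right)} + C$.

At $a = \frac{6}{5}$ the integrand is identically $0$, so $I(\frac{6}{5}) = 0$. The closed form gives $0$, hence $C = 0$.

Setting $a = \frac{1}{2}$:
$$I = \log{\left(\frac{15}{22} \right)}.$$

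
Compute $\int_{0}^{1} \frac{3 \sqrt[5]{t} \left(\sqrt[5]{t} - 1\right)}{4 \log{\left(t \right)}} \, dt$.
$- \frac{3 \log{\left(6 \right)}}{4} + \frac{3 \log{\left(7 \right)}}{4}$

Introduce a parameter $a$ in the exponent: let $I(a) = \int_{0}^{1} \frac{3 \left(t^{\frac{2}{5}} - t^{a}\right)}{4 \log{\left(t \right)}} \, dt$.

Since $\dfrac{\partial}{\partial a}\,t^{a} = t^{a} \ln t$, the $\ln t$ in the denominator cancels and
$$\frac{dI}{da} = \int_{0}^{1} - \frac{3}{4} t^{a} \, dt = - \frac{3}{4} \left[\frac{t^{a+1}}{a+1}\right]_0^1 = - \frac{3}{4 a + 4}.$$

Integrating with respect to $a$ gives $I(a) = - \frac{3 \log{\left(a + 1 \right)}}{4} - \frac{3 \log{\left(5 \right)}}{4} + \frac{3 \log{\left(7 \right)}}{4} + C$.

At $a = \frac{2}{5}$ the integrand is identically $0$, so $I(\frac{2}{5}) = 0$. The closed form gives $0$, hence $C = 0$.

Setting $a = \frac{1}{5}$:
$$I = - \frac{3 \log{\left(6 \right)}}{4} + \frac{3 \log{\left(7 \right)}}{4}.$$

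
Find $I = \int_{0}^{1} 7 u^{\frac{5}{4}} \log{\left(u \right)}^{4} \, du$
$\frac{57344}{19683}$

Consider the simpler parametrised integral
$$J(a) = \int_{0}^{1} 7 u^{a} \, du = \frac{7}{a + 1}.$$

Differentiating under the integral sign brings down a factor of $\ln u$:
$$\frac{dJ}{da} = \int_{0}^{1} 7 u^{a} \log{\left(u \right)} \, du = - \frac{7}{\left(a + 1\right)^{2}}.$$

Repeating $4$ times in total — each differentiation brings down another $\ln u$ — gives
$$\frac{d^{4}J}{da^{4}} = \int_{0}^{1} 7 u^{a} \log{\left(u \right)}^{4} \, du = \frac{168}{\left(a + 1\right)^{5}},$$
and the integrand here is exactly the target integrand, so $I = \frac{168}{\left(a + 1\right)^{5}}$.

Setting $a = \frac{5}{4}$:
$$I = \frac{57344}{19683}.$$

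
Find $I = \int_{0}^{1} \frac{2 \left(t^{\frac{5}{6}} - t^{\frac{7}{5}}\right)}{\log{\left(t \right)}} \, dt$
$\log{\left(\frac{3025}{5184} \right)}$

Consider the one-parameter family: let $I(a) = \int_{0}^{1} \frac{2 \left(- t^{\frac{7}{5}} + t^{a}\right)}{\log{\left(t \right)}} \, dt$.

Since $\dfrac{\partial}{\partial a}\,t^{a} = t^{a} \ln t$, the $\ln t$ in the denominator cancels and
$$\frac{dI}{da} = \int_{0}^{1} 2 t^{a} \, dt = 2 \left[\frac{t^{a+1}}{a+1}\right]_0^1 = \frac{2}{a + 1}.$$

Integrating with respect to $a$ gives $I(a) = \log{\left(\frac{25 \left(a + 1\right)^{2}}{144} \right)} + C$.

At $a = \frac{7}{5}$ the integrand is identically $0$, so $I(\frac{7}{5}) = 0$. The closed form gives $0$, hence $C = 0$.

Setting $a = \frac{5}{6}$:
$$I = \log{\left(\frac{3025}{5184} \right)}.$$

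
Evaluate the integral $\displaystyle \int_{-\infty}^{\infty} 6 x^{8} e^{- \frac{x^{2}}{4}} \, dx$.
$20160 \sqrt{\pi}$

Begin with the known integral
$$J(a) = \int_{-\infty}^{\infty} 6 e^{- a x^{2}} \, dx = \frac{6 \sqrt{\pi}}{\sqrt{a}}.$$

Differentiating under the integral sign brings down a factor of $(-x^2)$:
$$\frac{dJ}{da} = \int_{-\infty}^{\infty} - 6 x^{2} e^{- a x^{2}} \, dx = - \frac{3 \sqrt{\pi}}{a^{\frac{3}{2}}}.$$

Repeating $4$ times in total — each differentiation brings down another $(-x^2)$ — gives
$$\frac{d^{4}J}{da^{4}} = \int_{-\infty}^{\infty} 6 x^{8} e^{- a x^{2}} \, dx = \frac{315 \sqrt{\pi}}{8 a^{\frac{9}{2}}},$$
and the integrand here is exactly the target integrand, so $I = \frac{315 \sqrt{\pi}}{8 a^{\frac{9}{2}}}$.

Setting $a = \frac{1}{4}$:
$$I = 20160 \sqrt{\pi}.$$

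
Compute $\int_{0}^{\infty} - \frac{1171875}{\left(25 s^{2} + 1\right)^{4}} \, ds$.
$- \frac{1171875 \pi}{32}$

Start from the standard arctangent integral
$$J(a) = \int_{0}^{\infty} - \frac{3}{a^{2} + s^{2}} \, ds = - \frac{3 \pi}{2 a}.$$

Differentiating under the integral sign with respect to $a$,
$$\frac{dJ}{da} = \int_{0}^{\infty} \frac{6 a}{\left(a^{2} + s^{2}\right)^{2}} \, ds = \frac{3 \pi}{2 a^{2}},$$
so $\int_{0}^{\infty} - \frac{3}{\left(a^{2} + s^{2}\right)^{2}} \, ds = - \frac{3 \pi}{4 a^{3}}$.

Repeating — each differentiation of $1/(s^2+a^2)^j$ produces $-2ja/(s^2+a^2)^{j+1}$ — and dividing through by $-2ja$ at each step yields, after $3$ differentiations in total,
$$\int_{0}^{\infty} - \frac{3}{\left(a^{2} + s^{2}\right)^{4}} \, ds = - \frac{15 \pi}{32 a^{7}}.$$

Setting $a = \frac{1}{5}$:
$$I = - \frac{1171875 \pi}{32}.$$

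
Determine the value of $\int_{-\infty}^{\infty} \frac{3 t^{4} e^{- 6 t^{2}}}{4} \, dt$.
$\frac{\sqrt{6} \sqrt{\pi}}{384}$

Start from the elementary integral
$$J(a) = \int_{-\infty}^{\infty} \frac{3 e^{- a t^{2}}}{4} \, dt = \frac{3 \sqrt{\pi}}{4 \sqrt{a}}.$$

Differentiating under the integral sign brings down a factor of $(-t^2)$:
$$\frac{dJ}{da} = \int_{-\infty}^{\infty} - \frac{3 t^{2} e^{- a t^{2}}}{4} \, dt = - \frac{3 \sqrt{\pi}}{8 a^{\frac{3}{2}}}.$$

Repeating twice in total — each differentiation brings down another $(-t^2)$ — gives
$$\frac{d^{2}J}{da^{2}} = \int_{-\infty}^{\infty} \frac{3 t^{4} e^{- a t^{2}}}{4} \, dt = \frac{9 \sqrt{\pi}}{16 a^{\frac{5}{2}}},$$
and the integrand here is exactly the target integrand, so $I = \frac{9 \sqrt{\pi}}{16 a^{\frac{5}{2}}}$.

Setting $a = 6$:
$$I = \frac{\sqrt{6} \sqrt{\pi}}{384}.$$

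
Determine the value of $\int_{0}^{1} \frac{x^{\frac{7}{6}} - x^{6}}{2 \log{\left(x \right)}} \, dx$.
$\log{\left(\frac{\sqrt{546}}{42} \right)}$

Introduce a parameter $a$ in the exponent: let $I(a) = \int_{0}^{1} \frac{- x^{6} + x^{a}}{2 \log{\left(x \right)}} \, dx$.

Since $\dfrac{\partial}{\partial a}\,x^{a} = x^{a} \ln x$, the $\ln x$ in the denominator cancels and
$$\frac{dI}{da} = \int_{0}^{1} \frac{1}{2} x^{a} \, dx = \frac{1}{2} \left[\frac{x^{a+1}}{a+1}\right]_0^1 = \frac{1}{2 \left(a + 1\right)}.$$

Integrating with respect to $a$ gives $I(a) = \frac{\log{\left(a + 1 \right)}}{2} - \frac{\log{\left(7 \right)}}{2} + C$.

At $a = 6$ the integrand is identically $0$, so $I(6) = 0$. The closed form gives $0$, hence $C = 0$.

Setting $a = \frac{7}{6}$:
$$I = \log{\left(\frac{\sqrt{546}}{42} \right)}.$$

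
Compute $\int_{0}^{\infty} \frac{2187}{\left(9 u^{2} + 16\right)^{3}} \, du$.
$\frac{2187 \pi}{16384}$

Begin with the known result
$$J(a) = \int_{0}^{\infty} \frac{3}{a^{2} + u^{2}} \, du = \frac{3 \pi}{2 a}.$$

Differentiating under the integral sign with respect to $a$,
$$\frac{dJ}{da} = \int_{0}^{\infty} - \frac{6 a}{\left(a^{2} + u^{2}\right)^{2}} \, du = - \frac{3 \pi}{2 a^{2}},$$
so $\int_{0}^{\infty} \frac{3}{\left(a^{2} + u^{2}\right)^{2}} \, du = \frac{3 \pi}{4 a^{3}}$.

Repeating — each differentiation of $1/(u^2+a^2)^j$ produces $-2ja/(u^2+a^2)^{j+1}$ — and dividing through by $-2ja$ at each step yields, after $2$ differentiations in total,
$$\int_{0}^{\infty} \frac{3}{\left(a^{2} + u^{2}\right)^{3}} \, du = \frac{9 \pi}{16 a^{5}}.$$

Setting $a = \frac{4}{3}$:
$$I = \frac{2187 \pi}{16384}.$$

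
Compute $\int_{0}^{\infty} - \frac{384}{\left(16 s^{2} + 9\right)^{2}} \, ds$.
$- \frac{8 \pi}{9}$

Recall the elementary integral
$$J(a) = \int_{0}^{\infty} - \frac{3}{2 \left(a^{2} + s^{2}\right)} \, ds = - \frac{3 \pi}{4 a}.$$

Differentiating under the integral sign with respect to $a$,
$$\frac{dJ}{da} = \int_{0}^{\infty} \frac{3 a}{\left(a^{2} + s^{2}\right)^{2}} \, ds = \frac{3 \pi}{4 a^{2}},$$
so $\int_{0}^{\infty} - \frac{3}{2 \left(a^{2} + s^{2}\right)^{2}} \, ds = - \frac{3 \pi}{8 a^{3}}$.

Setting $a = \frac{3}{4}$:
$$I = - \frac{8 \pi}{9}.$$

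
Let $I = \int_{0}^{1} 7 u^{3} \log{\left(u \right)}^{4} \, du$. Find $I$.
$\frac{21}{128}$

Consider the simpler parametrised integral
$$J(a) = \int_{0}^{1} 7 u^{a} \, du = \frac{7}{a + 1}.$$

Differentiating under the integral sign brings down a factor of $\ln u$:
$$\frac{dJ}{da} = \int_{0}^{1} 7 u^{a} \log{\left(u \right)} \, du = - \frac{7}{\left(a + 1\right)^{2}}.$$

Repeating $4$ times in total — each differentiation brings down another $\ln u$ — gives
$$\frac{d^{4}J}{da^{4}} = \int_{0}^{1} 7 u^{a} \log{\left(u \right)}^{4} \, du = \frac{168}{\left(a + 1\right)^{5}},$$
and the integrand here is exactly the target integrand, so $I = \frac{168}{\left(a + 1\right)^{5}}$.

Setting $a = 3$:
$$I = \frac{21}{128}.$$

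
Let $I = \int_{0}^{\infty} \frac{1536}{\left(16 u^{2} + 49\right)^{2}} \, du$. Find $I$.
$\frac{96 \pi}{343}$

Start from the standard arctangent integral
$$J(a) = \int_{0}^{\infty} \frac{6}{a^{2} + u^{2}} \, du = \frac{3 \pi}{a}.$$

Differentiating under the integral sign with respect to $a$,
$$\frac{dJ}{da} = \int_{0}^{\infty} - \frac{12 a}{\left(a^{2} + u^{2}\right)^{2}} \, du = - \frac{3 \pi}{a^{2}},$$
so $\int_{0}^{\infty} \frac{6}{\left(a^{2} + u^{2}\right)^{2}} \, du = \frac{3 \pi}{2 a^{3}}$.

Setting $a = \frac{7}{4}$:
$$I = \frac{96 \pi}{343}.$$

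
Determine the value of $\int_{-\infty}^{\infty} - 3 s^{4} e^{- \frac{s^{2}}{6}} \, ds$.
$- 81 \sqrt{6} \sqrt{\pi}$

Begin with the known integral
$$J(a) = \int_{-\infty}^{\infty} - 3 e^{- a s^{2}} \, ds = - \frac{3 \sqrt{\pi}}{\sqrt{a}}.$$

Differentiating under the integral sign brings down a factor of $(-s^2)$:
$$\frac{dJ}{da} = \int_{-\infty}^{\infty} 3 s^{2} e^{- a s^{2}} \, ds = \frac{3 \sqrt{\pi}}{2 a^{\frac{3}{2}}}.$$

Repeating twice in total — each differentiation brings down another $(-s^2)$ — gives
$$\frac{d^{2}J}{da^{2}} = \int_{-\infty}^{\infty} - 3 s^{4} e^{- a s^{2}} \, ds = - \frac{9 \sqrt{\pi}}{4 a^{\frac{5}{2}}},$$
and the integrand here is exactly the target integrand, so $I = - \frac{9 \sqrt{\pi}}{4 a^{\frac{5}{2}}}$.

Setting $a = \frac{1}{6}$:
$$I = - 81 \sqrt{6} \sqrt{\pi}.$$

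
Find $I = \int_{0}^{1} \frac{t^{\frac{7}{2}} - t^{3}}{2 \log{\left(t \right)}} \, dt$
$- \frac{3 \log{\left(2 \right)}}{2} + \log{\left(3 \right)}$

Consider the one-parameter family: let $I(a) = \int_{0}^{1} \frac{t^{\frac{7}{2}} - t^{a}}{2 \log{\left(t \right)}} \, dt$.

Since $\dfrac{\partial}{\partial a}\,t^{a} = t^{a} \ln t$, the $\ln t$ in the denominator cancels and
$$\frac{dI}{da} = \int_{0}^{1} - \frac{1}{2} t^{a} \, dt = - \frac{1}{2} \left[\frac{t^{a+1}}{a+1}\right]_0^1 = - \frac{1}{2 a + 2}.$$

Integrating with respect to $a$ gives $I(a) = - \frac{\log{\left(a + 1 \right)}}{2} - \frac{\log{\left(2 \right)}}{2} + \log{\left(3 \right)} + C$.

At $a = \frac{7}{2}$ the integrand is identically $0$, so $I(\frac{7}{2}) = 0$. The closed form gives $0$, hence $C = 0$.

Setting $a = 3$:
$$I = - \frac{3 \log{\left(2 \right)}}{2} + \log{\left(3 \right)}.$$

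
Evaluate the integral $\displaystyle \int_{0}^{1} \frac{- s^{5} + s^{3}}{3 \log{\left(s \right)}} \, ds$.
$- \frac{\log{\left(6 \right)}}{3} + \frac{2 \log{\left(2 \right)}}{3}$

Introduce a parameter $a$ in the exponent: let $I(a) = \int_{0}^{1} \frac{s^{3} - s^{a}}{3 \log{\left(s \right)}} \, ds$.

Since $\dfrac{\partial}{\partial a}\,s^{a} = s^{a} \ln s$, the $\ln s$ in the denominator cancels and
$$\frac{dI}{da} = \int_{0}^{1} - \frac{1}{3} s^{a} \, ds = - \frac{1}{3} \left[\frac{s^{a+1}}{a+1}\right]_0^1 = - \frac{1}{3 a + 3}.$$

Integrating with respect to $a$ gives $I(a) = - \frac{\log{\left(a + 1 \right)}}{3} + \frac{2 \log{\left(2 \right)}}{3} + C$.

At $a = 3$ the integrand is identically $0$, so $I(3) = 0$. The closed form gives $0$, hence $C = 0$.

Setting $a = 5$:
$$I = - \frac{\log{\left(6 \right)}}{3} + \frac{2 \log{\left(2 \right)}}{3}.$$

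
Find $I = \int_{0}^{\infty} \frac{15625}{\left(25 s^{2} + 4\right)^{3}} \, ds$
$\frac{9375 \pi}{512}$

Begin with the known result
$$J(a) = \int_{0}^{\infty} \frac{1}{a^{2} + s^{2}} \, ds = \frac{\pi}{2 a}.$$

Differentiating under the integral sign with respect to $a$,
$$\frac{dJ}{da} = \int_{0}^{\infty} - \frac{2 a}{\left(a^{2} + s^{2}\right)^{2}} \, ds = - \frac{\pi}{2 a^{2}},$$
so $\int_{0}^{\infty} \frac{1}{\left(a^{2} + s^{2}\right)^{2}} \, ds = \frac{\pi}{4 a^{3}}$.

Repeating — each differentiation of $1/(s^2+a^2)^j$ produces $-2ja/(s^2+a^2)^{j+1}$ — and dividing through by $-2ja$ at each step yields, after $2$ differentiations in total,
$$\int_{0}^{\infty} \frac{1}{\left(a^{2} + s^{2}\right)^{3}} \, ds = \frac{3 \pi}{16 a^{5}}.$$

Setting $a = \frac{2}{5}$:
$$I = \frac{9375 \pi}{512}.$$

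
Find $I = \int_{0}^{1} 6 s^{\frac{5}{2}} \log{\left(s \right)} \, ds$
$- \frac{24}{49}$

Consider the simpler parametrised integral
$$J(a) = \int_{0}^{1} 6 s^{a} \, ds = \frac{6}{a + 1}.$$

Differentiating under the integral sign brings down a factor of $\ln s$:
$$\frac{dJ}{da} = \int_{0}^{1} 6 s^{a} \log{\left(s \right)} \, ds = - \frac{6}{\left(a + 1\right)^{2}}.$$

The integral on the left is $I$, so $I = - \frac{6}{\left(a + 1\right)^{2}}$.

Setting $a = \frac{5}{2}$:
$$I = - \frac{24}{49}.$$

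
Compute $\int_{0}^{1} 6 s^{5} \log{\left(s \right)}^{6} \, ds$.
$\frac{5}{324}$

Consider the simpler parametrised integral
$$J(a) = \int_{0}^{1} 6 s^{a} \, ds = \frac{6}{a + 1}.$$

Differentiating under the integral sign brings down a factor of $\ln s$:
$$\frac{dJ}{da} = \int_{0}^{1} 6 s^{a} \log{\left(s \right)} \, ds = - \frac{6}{\left(a + 1\right)^{2}}.$$

Repeating $6$ times in total — each differentiation brings down another $\ln s$ — gives
$$\frac{d^{6}J}{da^{6}} = \int_{0}^{1} 6 s^{a} \log{\left(s \right)}^{6} \, ds = \frac{4320}{\left(a + 1\right)^{7}},$$
and the integrand here is exactly the target integrand, so $I = \frac{4320}{\left(a + 1\right)^{7}}$.

Setting $a = 5$:
$$I = \frac{5}{324}.$$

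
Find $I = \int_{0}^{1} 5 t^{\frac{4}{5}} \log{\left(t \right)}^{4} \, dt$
$\frac{125000}{19683}$

Consider the simpler parametrised integral
$$J(a) = \int_{0}^{1} 5 t^{a} \, dt = \frac{5}{a + 1}.$$

Differentiating under the integral sign brings down a factor of $\ln t$:
$$\frac{dJ}{da} = \int_{0}^{1} 5 t^{a} \log{\left(t \right)} \, dt = - \frac{5}{\left(a + 1\right)^{2}}.$$

Repeating $4$ times in total — each differentiation brings down another $\ln t$ — gives
$$\frac{d^{4}J}{da^{4}} = \int_{0}^{1} 5 t^{a} \log{\left(t \right)}^{4} \, dt = \frac{120}{\left(a + 1\right)^{5}},$$
and the integrand here is exactly the target integrand, so $I = \frac{120}{\left(a + 1\right)^{5}}$.

Setting $a = \frac{4}{5}$:
$$I = \frac{125000}{19683}.$$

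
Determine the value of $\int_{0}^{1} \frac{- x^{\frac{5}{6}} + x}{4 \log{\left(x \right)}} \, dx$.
$- \frac{\log{\left(11 \right)}}{4} + \frac{\log{\left(2 \right)}}{4} + \frac{\log{\left(6 \right)}}{4}$

Replace the exponent $\frac{5}{6}$ by a parameter $a$: let $I(a) = \int_{0}^{1} \frac{x - x^{a}}{4 \log{\left(x \right)}} \, dx$.

Since $\dfrac{\partial}{\partial a}\,x^{a} = x^{a} \ln x$, the $\ln x$ in the denominator cancels and
$$\frac{dI}{da} = \int_{0}^{1} - \frac{1}{4} x^{a} \, dx = - \frac{1}{4} \left[\frac{x^{a+1}}{a+1}\right]_0^1 = - \frac{1}{4 a + 4}.$$

Integrating with respect to $a$ gives $I(a) = - \frac{\log{\left(a + 1 \right)}}{4} + \frac{\log{\left(2 \right)}}{4} + C$.

At $a = 1$ the integrand is identically $0$, so $I(1) = 0$. The closed form gives $0$, hence $C = 0$.

Setting $a = \frac{5}{6}$:
$$I = - \frac{\log{\left(11 \right)}}{4} + \frac{\log{\left(2 \right)}}{4} + \frac{\log{\left(6 \right)}}{4}.$$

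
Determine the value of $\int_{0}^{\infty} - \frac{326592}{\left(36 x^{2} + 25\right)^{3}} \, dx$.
$- \frac{10206 \pi}{3125}$

Recall the elementary integral
$$J(a) = \int_{0}^{\infty} - \frac{7}{a^{2} + x^{2}} \, dx = - \frac{7 \pi}{2 a}.$$

Differentiating under the integral sign with respect to $a$,
$$\frac{dJ}{da} = \int_{0}^{\infty} \frac{14 a}{\left(a^{2} + x^{2}\right)^{2}} \, dx = \frac{7 \pi}{2 a^{2}},$$
so $\int_{0}^{\infty} - \frac{7}{\left(a^{2} + x^{2}\right)^{2}} \, dx = - \frac{7 \pi}{4 a^{3}}$.

Repeating — each differentiation of $1/(x^2+a^2)^j$ produces $-2ja/(x^2+a^2)^{j+1}$ — and dividing through by $-2ja$ at each step yields, after $2$ differentiations in total,
$$\int_{0}^{\infty} - \frac{7}{\left(a^{2} + x^{2}\right)^{3}} \, dx = - \frac{21 \pi}{16 a^{5}}.$$

Setting $a = \frac{5}{6}$:
$$I = - \frac{10206 \pi}{3125}.$$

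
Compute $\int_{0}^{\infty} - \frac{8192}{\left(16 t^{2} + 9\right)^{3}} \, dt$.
$- \frac{128 \pi}{81}$

Begin with the known result
$$J(a) = \int_{0}^{\infty} - \frac{2}{a^{2} + t^{2}} \, dt = - \frac{\pi}{a}.$$

Differentiating under the integral sign with respect to $a$,
$$\frac{dJ}{da} = \int_{0}^{\infty} \frac{4 a}{\left(a^{2} + t^{2}\right)^{2}} \, dt = \frac{\pi}{a^{2}},$$
so $\int_{0}^{\infty} - \frac{2}{\left(a^{2} + t^{2}\right)^{2}} \, dt = - \frac{\pi}{2 a^{3}}$.

Repeating — each differentiation of $1/(t^2+a^2)^j$ produces $-2ja/(t^2+a^2)^{j+1}$ — and dividing through by $-2ja$ at each step yields, after $2$ differentiations in total,
$$\int_{0}^{\infty} - \frac{2}{\left(a^{2} + t^{2}\right)^{3}} \, dt = - \frac{3 \pi}{8 a^{5}}.$$

Setting $a = \frac{3}{4}$:
$$I = - \frac{128 \pi}{81}.$$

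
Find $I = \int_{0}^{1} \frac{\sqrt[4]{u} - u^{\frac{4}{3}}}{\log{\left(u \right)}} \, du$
$\log{\left(\frac{15}{28} \right)}$

Consider the one-parameter family: let $I(a) = \int_{0}^{1} \frac{- u^{\frac{4}{3}} + u^{a}}{\log{\left(u \right)}} \, du$.

Since $\dfrac{\partial}{\partial a}\,u^{a} = u^{a} \ln u$, the $\ln u$ in the denominator cancels and
$$\frac{dI}{da} = \int_{0}^{1} u^{a} \, du = \left[\frac{u^{a+1}}{a+1}\right]_0^1 = \frac{1}{a + 1}.$$

Integrating with respect to $a$ gives $I(a) = \log{\left(\frac{3 a}{7} + \frac{3}{7} \right)} + C$.

At $a = \frac{4}{3}$ the integrand is identically $0$, so $I(\frac{4}{3}) = 0$. The closed form gives $0$, hence $C = 0$.

Setting $a = \frac{1}{4}$:
$$I = \log{\left(\frac{15}{28} \right)}.$$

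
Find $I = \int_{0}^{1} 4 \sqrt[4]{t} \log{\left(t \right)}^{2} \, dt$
$\frac{512}{125}$

Begin with the known integral
$$J(a) = \int_{0}^{1} 4 t^{a} \, dt = \frac{4}{a + 1}.$$

Differentiating under the integral sign brings down a factor of $\ln t$:
$$\frac{dJ}{da} = \int_{0}^{1} 4 t^{a} \log{\left(t \right)} \, dt = - \frac{4}{\left(a + 1\right)^{2}}.$$

Repeating twice in total — each differentiation brings down another $\ln t$ — gives
$$\frac{d^{2}J}{da^{2}} = \int_{0}^{1} 4 t^{a} \log{\left(t \right)}^{2} \, dt = \frac{8}{\left(a + 1\right)^{3}},$$
and the integrand here is exactly the target integrand, so $I = \frac{8}{\left(a + 1\right)^{3}}$.

Setting $a = \frac{1}{4}$:
$$I = \frac{512}{125}.$$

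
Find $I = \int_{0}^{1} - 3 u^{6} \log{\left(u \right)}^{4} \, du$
$- \frac{72}{16807}$

Begin with the known integral
$$J(a) = \int_{0}^{1} - 3 u^{a} \, du = - \frac{3}{a + 1}.$$

Differentiating under the integral sign brings down a factor of $\ln u$:
$$\frac{dJ}{da} = \int_{0}^{1} - 3 u^{a} \log{\left(u \right)} \, du = \frac{3}{\left(a + 1\right)^{2}}.$$

Repeating $4$ times in total — each differentiation brings down another $\ln u$ — gives
$$\frac{d^{4}J}{da^{4}} = \int_{0}^{1} - 3 u^{a} \log{\left(u \right)}^{4} \, du = - \frac{72}{\left(a + 1\right)^{5}},$$
and the integrand here is exactly the target integrand, so $I = - \frac{72}{\left(a + 1\right)^{5}}$.

Setting $a = 6$:
$$I = - \frac{72}{16807}.$$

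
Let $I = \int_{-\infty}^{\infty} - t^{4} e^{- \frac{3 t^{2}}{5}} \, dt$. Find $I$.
$- \frac{25 \sqrt{15} \sqrt{\pi}}{36}$

Consider the simpler parametrised integral
$$J(a) = \int_{-\infty}^{\infty} - e^{- a t^{2}} \, dt = - \frac{\sqrt{\pi}}{\sqrt{a}}.$$

Differentiating under the integral sign brings down a factor of $(-t^2)$:
$$\frac{dJ}{da} = \int_{-\infty}^{\infty} t^{2} e^{- a t^{2}} \, dt = \frac{\sqrt{\pi}}{2 a^{\frac{3}{2}}}.$$

Repeating twice in total — each differentiation brings down another $(-t^2)$ — gives
$$\frac{d^{2}J}{da^{2}} = \int_{-\infty}^{\infty} - t^{4} e^{- a t^{2}} \, dt = - \frac{3 \sqrt{\pi}}{4 a^{\frac{5}{2}}},$$
and the integrand here is exactly the target integrand, so $I = - \frac{3 \sqrt{\pi}}{4 a^{\frac{5}{2}}}$.

Setting $a = \frac{3}{5}$:
$$I = - \frac{25 \sqrt{15} \sqrt{\pi}}{36}.$$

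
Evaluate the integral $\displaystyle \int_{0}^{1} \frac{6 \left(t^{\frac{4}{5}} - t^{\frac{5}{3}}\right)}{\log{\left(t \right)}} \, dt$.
$\log{\left(\frac{387420489}{4096000000} \right)}$

Replace the exponent $\frac{4}{5}$ by a parameter $a$: let $I(a) = \int_{0}^{1} \frac{6 \left(- t^{\frac{5}{3}} + t^{a}\right)}{\log{\left(t \right)}} \, dt$.

Since $\dfrac{\partial}{\partial a}\,t^{a} = t^{a} \ln t$, the $\ln t$ in the denominator cancels and
$$\frac{dI}{da} = \int_{0}^{1} 6 t^{a} \, dt = 6 \left[\frac{t^{a+1}}{a+1}\right]_0^1 = \frac{6}{a + 1}.$$

Integrating with respect to $a$ gives $I(a) = \log{\left(\frac{729 \left(a + 1\right)^{6}}{262144} \right)} + C$.

At $a = \frac{5}{3}$ the integrand is identically $0$, so $I(\frac{5}{3}) = 0$. The closed form gives $0$, hence $C = 0$.

Setting $a = \frac{4}{5}$:
$$I = \log{\left(\frac{387420489}{4096000000} \right)}.$$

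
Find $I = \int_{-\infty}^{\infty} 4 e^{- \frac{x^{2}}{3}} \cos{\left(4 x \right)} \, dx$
$\frac{4 \sqrt{3} \sqrt{\pi}}{e^{12}}$

Let $b$ denote the cosine frequency and define $I(b) = \int_{-\infty}^{\infty} 4 e^{- \frac{x^{2}}{3}} \cos{\left(b x \right)} \, dx$.

Differentiating under the integral sign,
$$I'(b) = \int_{-\infty}^{\infty} - 4 x e^{- \frac{x^{2}}{3}} \sin{\left(b x \right)} \, dx.$$

Integrate $\int_{-\infty}^{\infty} x \sin(b x)\, e^{- \frac{x^{2}}{3}}\, dx$ by parts with $u = \sin(b x)$ and $dv = x\, e^{- \frac{x^{2}}{3}}\, dx$, giving $v = - \frac{3 e^{- \frac{x^{2}}{3}}}{2}$. The boundary term vanishes and
$$\int_{-\infty}^{\infty} x \sin(b x)\, e^{- \frac{x^{2}}{3}}\, dx = \frac{3 b}{2} \int_{-\infty}^{\infty} \cos(b x)\, e^{- \frac{x^{2}}{3}}\, dx,$$
so $I'(b) = - \frac{3 b}{2}\, I(b)$.

This is a separable first-order ODE; solving with the initial condition $I(0) = \int_{-\infty}^{\infty} 4 e^{- \frac{x^{2}}{3}}\,dx = 4 \sqrt{3} \sqrt{\pi}$ gives
$$I(b) = 4 \sqrt{3} \sqrt{\pi} e^{- \frac{3 b^{2}}{4}}.$$

Setting $b = 4$:
$$I = \frac{4 \sqrt{3} \sqrt{\pi}}{e^{12}}.$$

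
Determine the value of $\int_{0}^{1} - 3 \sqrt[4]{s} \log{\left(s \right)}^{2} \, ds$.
$- \frac{384}{125}$

Start from the elementary integral
$$J(a) = \int_{0}^{1} - 3 s^{a} \, ds = - \frac{3}{a + 1}.$$

Differentiating under the integral sign brings down a factor of $\ln s$:
$$\frac{dJ}{da} = \int_{0}^{1} - 3 s^{a} \log{\left(s \right)} \, ds = \frac{3}{\left(a + 1\right)^{2}}.$$

Repeating twice in total — each differentiation brings down another $\ln s$ — gives
$$\frac{d^{2}J}{da^{2}} = \int_{0}^{1} - 3 s^{a} \log{\left(s \right)}^{2} \, ds = - \frac{6}{\left(a + 1\right)^{3}},$$
and the integrand here is exactly the target integrand, so $I = - \frac{6}{\left(a + 1\right)^{3}}$.

Setting $a = \frac{1}{4}$:
$$I = - \frac{384}{125}.$$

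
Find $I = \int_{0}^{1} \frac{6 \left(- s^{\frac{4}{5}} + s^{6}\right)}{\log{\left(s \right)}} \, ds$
$\log{\left(\frac{1838265625}{531441} \right)}$

Replace the exponent $\frac{4}{5}$ by a parameter $a$: let $I(a) = \int_{0}^{1} \frac{6 \left(s^{6} - s^{a}\right)}{\log{\left(s \right)}} \, ds$.

Since $\dfrac{\partial}{\partial a}\,s^{a} = s^{a} \ln s$, the $\ln s$ in the denominator cancels and
$$\frac{dI}{da} = \int_{0}^{1} -6 s^{a} \, ds = -6 \left[\frac{s^{a+1}}{a+1}\right]_0^1 = - \frac{6}{a + 1}.$$

Integrating with respect to $a$ gives $I(a) = \log{\left(\frac{117649}{\left(a + 1\right)^{6}} \right)} + C$.

At $a = 6$ the integrand is identically $0$, so $I(6) = 0$. The closed form gives $0$, hence $C = 0$.

Setting $a = \frac{4}{5}$:
$$I = \log{\left(\frac{1838265625}{531441} \right)}.$$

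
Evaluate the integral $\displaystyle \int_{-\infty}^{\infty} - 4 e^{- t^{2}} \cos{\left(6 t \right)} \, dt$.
$- \frac{4 \sqrt{\pi}}{e^{9}}$

Let $b$ denote the cosine frequency and define $I(b) = \int_{-\infty}^{\infty} - 4 e^{- t^{2}} \cos{\left(b t \right)} \, dt$.

Differentiating under the integral sign,
$$I'(b) = \int_{-\infty}^{\infty} 4 t e^{- t^{2}} \sin{\left(b t \right)} \, dt.$$

Integrate $\int_{-\infty}^{\infty} t \sin(b t)\, e^{- t^{2}}\, dt$ by parts with $u = \sin(b t)$ and $dv = t\, e^{- t^{2}}\, dt$, giving $v = - \frac{e^{- t^{2}}}{2}$. The boundary term vanishes and
$$\int_{-\infty}^{\infty} t \sin(b t)\, e^{- t^{2}}\, dt = \frac{b}{2} \int_{-\infty}^{\infty} \cos(b t)\, e^{- t^{2}}\, dt,$$
so $I'(b) = - \frac{b}{2}\, I(b)$.

This is a separable first-order ODE; solving with the initial condition $I(0) = \int_{-\infty}^{\infty} - 4 e^{- t^{2}}\,dt = - 4 \sqrt{\pi}$ gives
$$I(b) = - 4 \sqrt{\pi} e^{- \frac{b^{2}}{4}}.$$

Setting $b = 6$:
$$I = - \frac{4 \sqrt{\pi}}{e^{9}}.$$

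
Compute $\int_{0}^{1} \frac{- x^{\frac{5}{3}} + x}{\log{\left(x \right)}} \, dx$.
$\log{\left(\frac{3}{4} \right)}$

Consider the one-parameter family: let $I(a) = \int_{0}^{1} \frac{- x^{\frac{5}{3}} + x^{a}}{\log{\left(x \right)}} \, dx$.

Since $\dfrac{\partial}{\partial a}\,x^{a} = x^{a} \ln x$, the $\ln x$ in the denominator cancels and
$$\frac{dI}{da} = \int_{0}^{1} x^{a} \, dx = \left[\frac{x^{a+1}}{a+1}\right]_0^1 = \frac{1}{a + 1}.$$

Integrating with respect to $a$ gives $I(a) = \log{\left(\frac{3 a}{8} + \frac{3}{8} \right)} + C$.

At $a = \frac{5}{3}$ the integrand is identically $0$, so $I(\frac{5}{3}) = 0$. The closed form gives $0$, hence $C = 0$.

Setting $a = 1$:
$$I = \log{\left(\frac{3}{4} \right)}.$$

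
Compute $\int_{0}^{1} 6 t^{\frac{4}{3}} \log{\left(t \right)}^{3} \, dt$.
$- \frac{2916}{2401}$

Start from the elementary integral
$$J(a) = \int_{0}^{1} 6 t^{a} \, dt = \frac{6}{a + 1}.$$

Differentiating under the integral sign brings down a factor of $\ln t$:
$$\frac{dJ}{da} = \int_{0}^{1} 6 t^{a} \log{\left(t \right)} \, dt = - \frac{6}{\left(a + 1\right)^{2}}.$$

Repeating $3$ times in total — each differentiation brings down another $\ln t$ — gives
$$\frac{d^{3}J}{da^{3}} = \int_{0}^{1} 6 t^{a} \log{\left(t \right)}^{3} \, dt = - \frac{36}{\left(a + 1\right)^{4}},$$
and the integrand here is exactly the target integrand, so $I = - \frac{36}{\left(a + 1\right)^{4}}$.

Setting $a = \frac{4}{3}$:
$$I = - \frac{2916}{2401}.$$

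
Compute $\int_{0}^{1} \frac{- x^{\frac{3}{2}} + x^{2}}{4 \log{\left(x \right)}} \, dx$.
$- \frac{\log{\left(5 \right)}}{4} + \frac{\log{\left(2 \right)}}{4} + \frac{\log{\left(3 \right)}}{4}$

Replace the exponent $2$ by a parameter $a$: let $I(a) = \int_{0}^{1} \frac{- x^{\frac{3}{2}} + x^{a}}{4 \log{\left(x \right)}} \, dx$.

Since $\dfrac{\partial}{\partial a}\,x^{a} = x^{a} \ln x$, the $\ln x$ in the denominator cancels and
$$\frac{dI}{da} = \int_{0}^{1} \frac{1}{4} x^{a} \, dx = \frac{1}{4} \left[\frac{x^{a+1}}{a+1}\right]_0^1 = \frac{1}{4 \left(a + 1\right)}.$$

Integrating with respect to $a$ gives $I(a) = \frac{\log{\left(a + 1 \right)}}{4} - \frac{\log{\left(5 \right)}}{4} + \frac{\log{\left(2 \right)}}{4} + C$.

At $a = \frac{3}{2}$ the integrand is identically $0$, so $I(\frac{3}{2}) = 0$. The closed form gives $0$, hence $C = 0$.

Setting $a = 2$:
$$I = - \frac{\log{\left(5 \right)}}{4} + \frac{\log{\left(2 \right)}}{4} + \frac{\log{\left(3 \right)}}{4}.$$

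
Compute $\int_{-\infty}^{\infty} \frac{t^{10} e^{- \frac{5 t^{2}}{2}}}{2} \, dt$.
$\frac{189 \sqrt{10} \sqrt{\pi}}{6250}$

Start from the elementary integral
$$J(a) = \int_{-\infty}^{\infty} \frac{e^{- a t^{2}}}{2} \, dt = \frac{\sqrt{\pi}}{2 \sqrt{a}}.$$

Differentiating under the integral sign brings down a factor of $(-t^2)$:
$$\frac{dJ}{da} = \int_{-\infty}^{\infty} - \frac{t^{2} e^{- a t^{2}}}{2} \, dt = - \frac{\sqrt{\pi}}{4 a^{\frac{3}{2}}}.$$

Repeating $5$ times in total — each differentiation brings down another $(-t^2)$ — gives
$$\frac{d^{5}J}{da^{5}} = \int_{-\infty}^{\infty} - \frac{t^{10} e^{- a t^{2}}}{2} \, dt = - \frac{945 \sqrt{\pi}}{64 a^{\frac{11}{2}}},$$
and the integrand here is $(-1)^{5}$ times the target integrand, so $I = (-1)^{5}\,\frac{d^{5}J}{da^{5}} = \frac{945 \sqrt{\pi}}{64 a^{\frac{11}{2}}}$.

Setting $a = \frac{5}{2}$:
$$I = \frac{189 \sqrt{10} \sqrt{\pi}}{6250}.$$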